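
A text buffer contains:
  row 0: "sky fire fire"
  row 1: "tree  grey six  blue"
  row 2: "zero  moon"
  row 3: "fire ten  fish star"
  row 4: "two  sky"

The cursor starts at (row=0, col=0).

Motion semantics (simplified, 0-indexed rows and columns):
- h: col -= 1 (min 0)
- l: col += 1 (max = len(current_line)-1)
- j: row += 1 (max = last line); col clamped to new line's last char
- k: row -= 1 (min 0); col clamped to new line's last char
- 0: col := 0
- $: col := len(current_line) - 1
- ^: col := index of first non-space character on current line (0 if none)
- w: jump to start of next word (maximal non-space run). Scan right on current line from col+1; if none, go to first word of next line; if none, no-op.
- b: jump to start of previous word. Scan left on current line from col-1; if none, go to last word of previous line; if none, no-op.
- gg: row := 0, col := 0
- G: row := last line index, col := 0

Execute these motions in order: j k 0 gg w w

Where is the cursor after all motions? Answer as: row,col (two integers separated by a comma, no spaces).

After 1 (j): row=1 col=0 char='t'
After 2 (k): row=0 col=0 char='s'
After 3 (0): row=0 col=0 char='s'
After 4 (gg): row=0 col=0 char='s'
After 5 (w): row=0 col=4 char='f'
After 6 (w): row=0 col=9 char='f'

Answer: 0,9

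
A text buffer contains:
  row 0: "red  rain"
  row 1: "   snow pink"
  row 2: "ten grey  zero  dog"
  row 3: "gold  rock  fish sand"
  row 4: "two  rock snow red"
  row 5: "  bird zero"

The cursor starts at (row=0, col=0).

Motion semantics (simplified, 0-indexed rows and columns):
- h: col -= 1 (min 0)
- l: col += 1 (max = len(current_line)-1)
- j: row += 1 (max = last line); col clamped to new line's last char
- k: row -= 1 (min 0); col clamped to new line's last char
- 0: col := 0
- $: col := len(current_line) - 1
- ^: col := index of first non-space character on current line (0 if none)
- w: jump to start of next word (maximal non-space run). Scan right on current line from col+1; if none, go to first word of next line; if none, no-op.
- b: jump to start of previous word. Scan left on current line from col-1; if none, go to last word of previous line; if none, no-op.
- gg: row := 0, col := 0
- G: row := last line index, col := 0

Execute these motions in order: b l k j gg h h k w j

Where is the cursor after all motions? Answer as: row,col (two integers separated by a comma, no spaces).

After 1 (b): row=0 col=0 char='r'
After 2 (l): row=0 col=1 char='e'
After 3 (k): row=0 col=1 char='e'
After 4 (j): row=1 col=1 char='_'
After 5 (gg): row=0 col=0 char='r'
After 6 (h): row=0 col=0 char='r'
After 7 (h): row=0 col=0 char='r'
After 8 (k): row=0 col=0 char='r'
After 9 (w): row=0 col=5 char='r'
After 10 (j): row=1 col=5 char='o'

Answer: 1,5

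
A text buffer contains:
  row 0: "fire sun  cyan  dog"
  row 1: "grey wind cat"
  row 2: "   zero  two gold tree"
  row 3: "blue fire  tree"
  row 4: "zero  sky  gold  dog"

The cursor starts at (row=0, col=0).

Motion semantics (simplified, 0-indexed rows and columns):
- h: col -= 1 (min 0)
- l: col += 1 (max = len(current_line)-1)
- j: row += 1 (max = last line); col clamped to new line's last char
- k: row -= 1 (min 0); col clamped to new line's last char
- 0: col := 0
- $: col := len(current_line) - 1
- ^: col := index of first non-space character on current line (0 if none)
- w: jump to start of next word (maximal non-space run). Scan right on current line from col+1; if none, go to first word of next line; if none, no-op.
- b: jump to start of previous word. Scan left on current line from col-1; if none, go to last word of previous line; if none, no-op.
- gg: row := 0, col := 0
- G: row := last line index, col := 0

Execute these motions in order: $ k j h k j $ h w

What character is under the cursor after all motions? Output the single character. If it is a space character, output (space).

After 1 ($): row=0 col=18 char='g'
After 2 (k): row=0 col=18 char='g'
After 3 (j): row=1 col=12 char='t'
After 4 (h): row=1 col=11 char='a'
After 5 (k): row=0 col=11 char='y'
After 6 (j): row=1 col=11 char='a'
After 7 ($): row=1 col=12 char='t'
After 8 (h): row=1 col=11 char='a'
After 9 (w): row=2 col=3 char='z'

Answer: z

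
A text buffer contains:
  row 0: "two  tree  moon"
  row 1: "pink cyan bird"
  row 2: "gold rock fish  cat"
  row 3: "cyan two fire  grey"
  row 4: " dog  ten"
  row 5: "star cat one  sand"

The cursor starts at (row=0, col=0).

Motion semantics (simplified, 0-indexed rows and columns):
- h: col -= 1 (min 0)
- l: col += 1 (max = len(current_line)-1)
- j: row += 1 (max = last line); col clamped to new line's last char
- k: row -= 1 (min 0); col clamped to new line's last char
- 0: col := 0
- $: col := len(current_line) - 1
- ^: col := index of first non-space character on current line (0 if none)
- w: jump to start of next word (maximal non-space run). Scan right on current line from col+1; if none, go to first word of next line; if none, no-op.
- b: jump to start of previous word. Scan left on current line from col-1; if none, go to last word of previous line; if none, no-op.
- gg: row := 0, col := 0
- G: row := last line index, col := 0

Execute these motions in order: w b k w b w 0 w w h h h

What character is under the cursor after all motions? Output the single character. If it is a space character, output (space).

Answer: e

Derivation:
After 1 (w): row=0 col=5 char='t'
After 2 (b): row=0 col=0 char='t'
After 3 (k): row=0 col=0 char='t'
After 4 (w): row=0 col=5 char='t'
After 5 (b): row=0 col=0 char='t'
After 6 (w): row=0 col=5 char='t'
After 7 (0): row=0 col=0 char='t'
After 8 (w): row=0 col=5 char='t'
After 9 (w): row=0 col=11 char='m'
After 10 (h): row=0 col=10 char='_'
After 11 (h): row=0 col=9 char='_'
After 12 (h): row=0 col=8 char='e'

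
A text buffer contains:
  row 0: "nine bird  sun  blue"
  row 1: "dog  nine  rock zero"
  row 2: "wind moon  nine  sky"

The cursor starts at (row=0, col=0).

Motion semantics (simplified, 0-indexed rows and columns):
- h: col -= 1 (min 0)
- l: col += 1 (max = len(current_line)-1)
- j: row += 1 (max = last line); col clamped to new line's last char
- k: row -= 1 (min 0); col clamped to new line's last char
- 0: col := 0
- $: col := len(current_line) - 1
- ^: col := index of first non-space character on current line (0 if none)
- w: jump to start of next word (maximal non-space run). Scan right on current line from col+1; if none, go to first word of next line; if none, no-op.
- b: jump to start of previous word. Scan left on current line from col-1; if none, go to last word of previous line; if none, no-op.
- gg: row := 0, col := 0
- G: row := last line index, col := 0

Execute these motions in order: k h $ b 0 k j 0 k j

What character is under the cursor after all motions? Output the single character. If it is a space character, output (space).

Answer: d

Derivation:
After 1 (k): row=0 col=0 char='n'
After 2 (h): row=0 col=0 char='n'
After 3 ($): row=0 col=19 char='e'
After 4 (b): row=0 col=16 char='b'
After 5 (0): row=0 col=0 char='n'
After 6 (k): row=0 col=0 char='n'
After 7 (j): row=1 col=0 char='d'
After 8 (0): row=1 col=0 char='d'
After 9 (k): row=0 col=0 char='n'
After 10 (j): row=1 col=0 char='d'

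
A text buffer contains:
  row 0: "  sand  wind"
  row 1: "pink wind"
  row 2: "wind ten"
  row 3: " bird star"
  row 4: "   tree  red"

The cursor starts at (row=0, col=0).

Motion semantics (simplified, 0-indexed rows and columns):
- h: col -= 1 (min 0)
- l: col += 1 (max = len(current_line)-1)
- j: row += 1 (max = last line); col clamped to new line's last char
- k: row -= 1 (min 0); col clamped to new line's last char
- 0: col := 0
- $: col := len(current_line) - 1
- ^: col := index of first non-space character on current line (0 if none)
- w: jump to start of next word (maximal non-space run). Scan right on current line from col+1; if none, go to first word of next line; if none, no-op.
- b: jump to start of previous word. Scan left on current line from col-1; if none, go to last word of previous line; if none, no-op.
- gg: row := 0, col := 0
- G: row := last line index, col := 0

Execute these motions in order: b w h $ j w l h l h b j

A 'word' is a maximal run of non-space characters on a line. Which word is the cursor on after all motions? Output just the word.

After 1 (b): row=0 col=0 char='_'
After 2 (w): row=0 col=2 char='s'
After 3 (h): row=0 col=1 char='_'
After 4 ($): row=0 col=11 char='d'
After 5 (j): row=1 col=8 char='d'
After 6 (w): row=2 col=0 char='w'
After 7 (l): row=2 col=1 char='i'
After 8 (h): row=2 col=0 char='w'
After 9 (l): row=2 col=1 char='i'
After 10 (h): row=2 col=0 char='w'
After 11 (b): row=1 col=5 char='w'
After 12 (j): row=2 col=5 char='t'

Answer: ten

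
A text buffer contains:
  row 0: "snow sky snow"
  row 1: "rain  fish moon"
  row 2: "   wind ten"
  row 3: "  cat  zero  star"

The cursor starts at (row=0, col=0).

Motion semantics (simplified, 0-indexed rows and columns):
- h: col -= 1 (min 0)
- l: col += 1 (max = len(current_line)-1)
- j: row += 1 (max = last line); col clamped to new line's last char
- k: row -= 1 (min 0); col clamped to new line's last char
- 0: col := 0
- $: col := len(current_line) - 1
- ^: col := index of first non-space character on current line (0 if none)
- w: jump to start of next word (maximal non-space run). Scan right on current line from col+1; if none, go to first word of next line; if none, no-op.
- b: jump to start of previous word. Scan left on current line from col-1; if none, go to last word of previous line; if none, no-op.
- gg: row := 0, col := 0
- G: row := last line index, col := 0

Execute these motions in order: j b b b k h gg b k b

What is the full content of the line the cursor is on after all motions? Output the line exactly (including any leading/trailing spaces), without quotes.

Answer: snow sky snow

Derivation:
After 1 (j): row=1 col=0 char='r'
After 2 (b): row=0 col=9 char='s'
After 3 (b): row=0 col=5 char='s'
After 4 (b): row=0 col=0 char='s'
After 5 (k): row=0 col=0 char='s'
After 6 (h): row=0 col=0 char='s'
After 7 (gg): row=0 col=0 char='s'
After 8 (b): row=0 col=0 char='s'
After 9 (k): row=0 col=0 char='s'
After 10 (b): row=0 col=0 char='s'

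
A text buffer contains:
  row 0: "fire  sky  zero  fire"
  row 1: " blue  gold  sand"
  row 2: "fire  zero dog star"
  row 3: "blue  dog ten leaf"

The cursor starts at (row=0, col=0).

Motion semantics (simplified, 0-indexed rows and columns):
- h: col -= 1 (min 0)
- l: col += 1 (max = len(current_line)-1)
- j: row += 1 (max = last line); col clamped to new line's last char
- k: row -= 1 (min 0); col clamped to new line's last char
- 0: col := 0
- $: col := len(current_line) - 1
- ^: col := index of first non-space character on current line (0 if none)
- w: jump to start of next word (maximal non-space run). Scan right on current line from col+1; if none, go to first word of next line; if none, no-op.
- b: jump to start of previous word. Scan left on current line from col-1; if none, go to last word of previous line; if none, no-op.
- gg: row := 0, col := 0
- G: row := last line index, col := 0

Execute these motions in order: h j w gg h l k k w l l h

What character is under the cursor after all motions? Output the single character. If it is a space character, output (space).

Answer: k

Derivation:
After 1 (h): row=0 col=0 char='f'
After 2 (j): row=1 col=0 char='_'
After 3 (w): row=1 col=1 char='b'
After 4 (gg): row=0 col=0 char='f'
After 5 (h): row=0 col=0 char='f'
After 6 (l): row=0 col=1 char='i'
After 7 (k): row=0 col=1 char='i'
After 8 (k): row=0 col=1 char='i'
After 9 (w): row=0 col=6 char='s'
After 10 (l): row=0 col=7 char='k'
After 11 (l): row=0 col=8 char='y'
After 12 (h): row=0 col=7 char='k'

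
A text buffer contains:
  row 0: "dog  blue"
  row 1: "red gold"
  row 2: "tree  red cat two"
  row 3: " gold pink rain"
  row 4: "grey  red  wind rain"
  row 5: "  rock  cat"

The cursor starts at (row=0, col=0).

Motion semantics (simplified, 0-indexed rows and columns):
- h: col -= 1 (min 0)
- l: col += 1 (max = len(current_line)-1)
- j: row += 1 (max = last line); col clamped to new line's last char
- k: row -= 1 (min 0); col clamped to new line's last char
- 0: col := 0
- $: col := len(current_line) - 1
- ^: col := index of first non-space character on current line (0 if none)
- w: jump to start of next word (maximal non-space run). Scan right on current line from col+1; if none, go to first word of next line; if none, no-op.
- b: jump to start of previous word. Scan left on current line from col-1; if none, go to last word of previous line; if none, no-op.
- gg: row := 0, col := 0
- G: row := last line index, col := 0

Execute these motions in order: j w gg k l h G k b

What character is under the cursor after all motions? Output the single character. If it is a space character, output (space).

After 1 (j): row=1 col=0 char='r'
After 2 (w): row=1 col=4 char='g'
After 3 (gg): row=0 col=0 char='d'
After 4 (k): row=0 col=0 char='d'
After 5 (l): row=0 col=1 char='o'
After 6 (h): row=0 col=0 char='d'
After 7 (G): row=5 col=0 char='_'
After 8 (k): row=4 col=0 char='g'
After 9 (b): row=3 col=11 char='r'

Answer: r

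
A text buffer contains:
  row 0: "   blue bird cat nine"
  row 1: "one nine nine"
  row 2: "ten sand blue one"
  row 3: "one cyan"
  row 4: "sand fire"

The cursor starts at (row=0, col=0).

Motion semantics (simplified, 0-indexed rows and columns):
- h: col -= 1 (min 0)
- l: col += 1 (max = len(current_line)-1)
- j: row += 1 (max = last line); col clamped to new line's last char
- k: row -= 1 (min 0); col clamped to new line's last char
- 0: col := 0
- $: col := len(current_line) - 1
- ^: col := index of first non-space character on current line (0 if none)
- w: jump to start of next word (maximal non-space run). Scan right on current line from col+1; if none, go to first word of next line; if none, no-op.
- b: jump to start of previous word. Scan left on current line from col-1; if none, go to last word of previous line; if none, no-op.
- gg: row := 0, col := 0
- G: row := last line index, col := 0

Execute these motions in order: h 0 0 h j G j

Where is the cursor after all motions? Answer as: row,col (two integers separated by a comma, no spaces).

Answer: 4,0

Derivation:
After 1 (h): row=0 col=0 char='_'
After 2 (0): row=0 col=0 char='_'
After 3 (0): row=0 col=0 char='_'
After 4 (h): row=0 col=0 char='_'
After 5 (j): row=1 col=0 char='o'
After 6 (G): row=4 col=0 char='s'
After 7 (j): row=4 col=0 char='s'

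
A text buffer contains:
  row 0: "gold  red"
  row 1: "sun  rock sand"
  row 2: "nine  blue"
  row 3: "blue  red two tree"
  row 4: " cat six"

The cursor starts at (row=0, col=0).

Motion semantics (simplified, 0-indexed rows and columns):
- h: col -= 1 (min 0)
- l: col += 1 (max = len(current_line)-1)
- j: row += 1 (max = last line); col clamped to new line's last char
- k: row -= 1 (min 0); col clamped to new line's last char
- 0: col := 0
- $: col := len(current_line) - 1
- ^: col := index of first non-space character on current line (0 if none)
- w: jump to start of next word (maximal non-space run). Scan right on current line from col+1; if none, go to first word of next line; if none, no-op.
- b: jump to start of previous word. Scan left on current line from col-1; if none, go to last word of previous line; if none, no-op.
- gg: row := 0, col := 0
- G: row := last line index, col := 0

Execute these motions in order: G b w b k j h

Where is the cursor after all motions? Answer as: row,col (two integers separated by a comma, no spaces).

Answer: 3,8

Derivation:
After 1 (G): row=4 col=0 char='_'
After 2 (b): row=3 col=14 char='t'
After 3 (w): row=4 col=1 char='c'
After 4 (b): row=3 col=14 char='t'
After 5 (k): row=2 col=9 char='e'
After 6 (j): row=3 col=9 char='_'
After 7 (h): row=3 col=8 char='d'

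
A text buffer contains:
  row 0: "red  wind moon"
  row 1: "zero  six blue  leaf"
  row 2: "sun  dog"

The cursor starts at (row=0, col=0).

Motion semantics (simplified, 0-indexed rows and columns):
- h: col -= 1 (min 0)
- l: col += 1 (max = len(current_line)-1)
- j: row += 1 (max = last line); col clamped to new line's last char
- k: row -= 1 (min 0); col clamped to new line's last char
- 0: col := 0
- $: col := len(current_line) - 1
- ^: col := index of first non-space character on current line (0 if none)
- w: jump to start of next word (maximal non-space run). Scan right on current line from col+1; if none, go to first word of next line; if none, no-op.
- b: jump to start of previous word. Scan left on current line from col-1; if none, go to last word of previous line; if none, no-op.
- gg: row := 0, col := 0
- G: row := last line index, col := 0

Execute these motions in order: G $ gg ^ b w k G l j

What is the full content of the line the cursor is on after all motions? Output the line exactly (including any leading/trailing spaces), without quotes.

Answer: sun  dog

Derivation:
After 1 (G): row=2 col=0 char='s'
After 2 ($): row=2 col=7 char='g'
After 3 (gg): row=0 col=0 char='r'
After 4 (^): row=0 col=0 char='r'
After 5 (b): row=0 col=0 char='r'
After 6 (w): row=0 col=5 char='w'
After 7 (k): row=0 col=5 char='w'
After 8 (G): row=2 col=0 char='s'
After 9 (l): row=2 col=1 char='u'
After 10 (j): row=2 col=1 char='u'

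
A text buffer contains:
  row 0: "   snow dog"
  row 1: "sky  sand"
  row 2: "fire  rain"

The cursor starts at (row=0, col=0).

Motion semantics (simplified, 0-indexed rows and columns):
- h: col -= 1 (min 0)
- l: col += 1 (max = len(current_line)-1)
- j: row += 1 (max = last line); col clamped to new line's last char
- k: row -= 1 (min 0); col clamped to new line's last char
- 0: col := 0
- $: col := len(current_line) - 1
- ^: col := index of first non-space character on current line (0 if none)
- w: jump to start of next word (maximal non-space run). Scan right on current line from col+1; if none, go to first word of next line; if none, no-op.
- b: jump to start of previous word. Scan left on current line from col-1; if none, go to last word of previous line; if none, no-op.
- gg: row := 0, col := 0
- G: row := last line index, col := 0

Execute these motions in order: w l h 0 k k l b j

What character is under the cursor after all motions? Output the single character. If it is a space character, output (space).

After 1 (w): row=0 col=3 char='s'
After 2 (l): row=0 col=4 char='n'
After 3 (h): row=0 col=3 char='s'
After 4 (0): row=0 col=0 char='_'
After 5 (k): row=0 col=0 char='_'
After 6 (k): row=0 col=0 char='_'
After 7 (l): row=0 col=1 char='_'
After 8 (b): row=0 col=1 char='_'
After 9 (j): row=1 col=1 char='k'

Answer: k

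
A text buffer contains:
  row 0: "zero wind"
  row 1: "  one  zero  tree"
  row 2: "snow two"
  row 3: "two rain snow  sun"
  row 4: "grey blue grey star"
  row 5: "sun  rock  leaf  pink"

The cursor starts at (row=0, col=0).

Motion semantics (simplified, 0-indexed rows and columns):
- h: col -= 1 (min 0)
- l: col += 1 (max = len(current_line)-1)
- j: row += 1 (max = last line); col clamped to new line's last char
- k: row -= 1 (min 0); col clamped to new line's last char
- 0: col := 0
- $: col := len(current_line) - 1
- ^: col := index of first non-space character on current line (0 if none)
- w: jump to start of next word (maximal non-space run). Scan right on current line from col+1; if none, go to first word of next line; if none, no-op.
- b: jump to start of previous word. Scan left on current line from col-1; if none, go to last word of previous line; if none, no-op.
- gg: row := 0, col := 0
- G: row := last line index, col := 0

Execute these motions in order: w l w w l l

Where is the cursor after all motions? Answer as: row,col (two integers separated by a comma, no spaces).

After 1 (w): row=0 col=5 char='w'
After 2 (l): row=0 col=6 char='i'
After 3 (w): row=1 col=2 char='o'
After 4 (w): row=1 col=7 char='z'
After 5 (l): row=1 col=8 char='e'
After 6 (l): row=1 col=9 char='r'

Answer: 1,9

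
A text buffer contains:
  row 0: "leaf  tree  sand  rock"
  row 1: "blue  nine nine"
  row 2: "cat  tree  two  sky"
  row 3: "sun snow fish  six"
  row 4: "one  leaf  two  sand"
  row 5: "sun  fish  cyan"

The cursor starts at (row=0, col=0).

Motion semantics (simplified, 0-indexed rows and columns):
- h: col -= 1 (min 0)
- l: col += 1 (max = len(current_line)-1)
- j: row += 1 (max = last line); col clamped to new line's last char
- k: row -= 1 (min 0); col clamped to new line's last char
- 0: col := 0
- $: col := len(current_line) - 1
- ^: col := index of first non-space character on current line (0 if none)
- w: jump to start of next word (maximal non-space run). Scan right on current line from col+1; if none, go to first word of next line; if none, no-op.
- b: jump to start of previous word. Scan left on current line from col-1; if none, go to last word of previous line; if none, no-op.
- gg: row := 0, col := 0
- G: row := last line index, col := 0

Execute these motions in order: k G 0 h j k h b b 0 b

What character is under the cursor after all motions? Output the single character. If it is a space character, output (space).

Answer: s

Derivation:
After 1 (k): row=0 col=0 char='l'
After 2 (G): row=5 col=0 char='s'
After 3 (0): row=5 col=0 char='s'
After 4 (h): row=5 col=0 char='s'
After 5 (j): row=5 col=0 char='s'
After 6 (k): row=4 col=0 char='o'
After 7 (h): row=4 col=0 char='o'
After 8 (b): row=3 col=15 char='s'
After 9 (b): row=3 col=9 char='f'
After 10 (0): row=3 col=0 char='s'
After 11 (b): row=2 col=16 char='s'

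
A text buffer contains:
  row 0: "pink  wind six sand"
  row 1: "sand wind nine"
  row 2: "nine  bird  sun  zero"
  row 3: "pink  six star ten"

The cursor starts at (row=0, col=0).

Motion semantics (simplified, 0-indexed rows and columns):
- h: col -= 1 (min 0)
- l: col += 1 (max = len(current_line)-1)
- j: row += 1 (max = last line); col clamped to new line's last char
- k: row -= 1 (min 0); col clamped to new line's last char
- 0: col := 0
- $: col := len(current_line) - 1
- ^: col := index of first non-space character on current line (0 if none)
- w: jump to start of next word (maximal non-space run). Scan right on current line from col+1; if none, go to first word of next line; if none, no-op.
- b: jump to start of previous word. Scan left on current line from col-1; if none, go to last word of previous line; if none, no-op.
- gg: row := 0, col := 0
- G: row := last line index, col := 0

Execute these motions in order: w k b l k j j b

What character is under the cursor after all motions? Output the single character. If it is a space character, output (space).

Answer: n

Derivation:
After 1 (w): row=0 col=6 char='w'
After 2 (k): row=0 col=6 char='w'
After 3 (b): row=0 col=0 char='p'
After 4 (l): row=0 col=1 char='i'
After 5 (k): row=0 col=1 char='i'
After 6 (j): row=1 col=1 char='a'
After 7 (j): row=2 col=1 char='i'
After 8 (b): row=2 col=0 char='n'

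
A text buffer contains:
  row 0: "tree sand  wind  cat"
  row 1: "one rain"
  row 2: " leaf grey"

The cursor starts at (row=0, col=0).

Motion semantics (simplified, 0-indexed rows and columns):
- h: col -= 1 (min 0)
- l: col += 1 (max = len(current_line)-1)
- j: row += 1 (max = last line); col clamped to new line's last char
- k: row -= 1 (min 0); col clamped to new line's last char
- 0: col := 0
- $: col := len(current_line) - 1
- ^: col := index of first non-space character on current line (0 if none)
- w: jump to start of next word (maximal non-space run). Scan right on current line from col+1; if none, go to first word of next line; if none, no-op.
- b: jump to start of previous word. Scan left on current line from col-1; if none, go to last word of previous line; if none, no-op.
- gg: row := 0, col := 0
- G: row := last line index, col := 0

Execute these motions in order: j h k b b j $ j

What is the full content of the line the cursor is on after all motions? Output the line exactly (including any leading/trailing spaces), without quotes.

Answer:  leaf grey

Derivation:
After 1 (j): row=1 col=0 char='o'
After 2 (h): row=1 col=0 char='o'
After 3 (k): row=0 col=0 char='t'
After 4 (b): row=0 col=0 char='t'
After 5 (b): row=0 col=0 char='t'
After 6 (j): row=1 col=0 char='o'
After 7 ($): row=1 col=7 char='n'
After 8 (j): row=2 col=7 char='r'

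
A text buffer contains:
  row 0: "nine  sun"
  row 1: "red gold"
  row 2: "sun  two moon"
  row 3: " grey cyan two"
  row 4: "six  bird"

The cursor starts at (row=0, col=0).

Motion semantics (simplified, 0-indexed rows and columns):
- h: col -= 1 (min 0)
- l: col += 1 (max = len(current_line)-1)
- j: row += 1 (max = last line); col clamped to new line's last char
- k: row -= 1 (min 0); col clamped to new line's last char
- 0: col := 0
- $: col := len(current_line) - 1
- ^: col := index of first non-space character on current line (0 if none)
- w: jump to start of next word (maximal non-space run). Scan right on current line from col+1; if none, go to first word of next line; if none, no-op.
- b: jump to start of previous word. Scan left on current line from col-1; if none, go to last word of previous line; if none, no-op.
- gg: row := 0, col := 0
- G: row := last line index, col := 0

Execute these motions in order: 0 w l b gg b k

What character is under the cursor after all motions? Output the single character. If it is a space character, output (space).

Answer: n

Derivation:
After 1 (0): row=0 col=0 char='n'
After 2 (w): row=0 col=6 char='s'
After 3 (l): row=0 col=7 char='u'
After 4 (b): row=0 col=6 char='s'
After 5 (gg): row=0 col=0 char='n'
After 6 (b): row=0 col=0 char='n'
After 7 (k): row=0 col=0 char='n'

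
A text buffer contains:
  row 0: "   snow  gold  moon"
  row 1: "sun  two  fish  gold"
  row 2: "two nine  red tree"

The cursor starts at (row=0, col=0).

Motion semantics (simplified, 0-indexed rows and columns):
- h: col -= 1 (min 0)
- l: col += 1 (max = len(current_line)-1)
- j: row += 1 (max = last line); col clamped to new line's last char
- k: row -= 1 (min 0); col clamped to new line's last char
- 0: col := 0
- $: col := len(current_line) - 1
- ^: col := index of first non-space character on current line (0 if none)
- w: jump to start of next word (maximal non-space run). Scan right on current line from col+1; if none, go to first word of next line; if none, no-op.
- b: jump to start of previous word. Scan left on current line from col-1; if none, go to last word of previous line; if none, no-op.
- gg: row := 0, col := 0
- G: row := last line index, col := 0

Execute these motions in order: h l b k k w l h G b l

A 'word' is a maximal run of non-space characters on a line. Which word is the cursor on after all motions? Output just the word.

After 1 (h): row=0 col=0 char='_'
After 2 (l): row=0 col=1 char='_'
After 3 (b): row=0 col=1 char='_'
After 4 (k): row=0 col=1 char='_'
After 5 (k): row=0 col=1 char='_'
After 6 (w): row=0 col=3 char='s'
After 7 (l): row=0 col=4 char='n'
After 8 (h): row=0 col=3 char='s'
After 9 (G): row=2 col=0 char='t'
After 10 (b): row=1 col=16 char='g'
After 11 (l): row=1 col=17 char='o'

Answer: gold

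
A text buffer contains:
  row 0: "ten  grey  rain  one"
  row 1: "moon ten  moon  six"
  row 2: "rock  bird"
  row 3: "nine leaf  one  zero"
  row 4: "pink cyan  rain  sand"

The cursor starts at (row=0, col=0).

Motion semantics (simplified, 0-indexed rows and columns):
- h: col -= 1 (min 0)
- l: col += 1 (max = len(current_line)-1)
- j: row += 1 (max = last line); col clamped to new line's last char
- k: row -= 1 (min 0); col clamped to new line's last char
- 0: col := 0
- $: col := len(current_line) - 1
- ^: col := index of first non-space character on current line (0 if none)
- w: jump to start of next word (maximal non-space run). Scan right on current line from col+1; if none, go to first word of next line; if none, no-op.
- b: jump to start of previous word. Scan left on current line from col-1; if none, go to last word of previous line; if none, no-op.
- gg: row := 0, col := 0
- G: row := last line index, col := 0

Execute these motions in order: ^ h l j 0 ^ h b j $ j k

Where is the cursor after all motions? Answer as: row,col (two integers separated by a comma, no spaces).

After 1 (^): row=0 col=0 char='t'
After 2 (h): row=0 col=0 char='t'
After 3 (l): row=0 col=1 char='e'
After 4 (j): row=1 col=1 char='o'
After 5 (0): row=1 col=0 char='m'
After 6 (^): row=1 col=0 char='m'
After 7 (h): row=1 col=0 char='m'
After 8 (b): row=0 col=17 char='o'
After 9 (j): row=1 col=17 char='i'
After 10 ($): row=1 col=18 char='x'
After 11 (j): row=2 col=9 char='d'
After 12 (k): row=1 col=9 char='_'

Answer: 1,9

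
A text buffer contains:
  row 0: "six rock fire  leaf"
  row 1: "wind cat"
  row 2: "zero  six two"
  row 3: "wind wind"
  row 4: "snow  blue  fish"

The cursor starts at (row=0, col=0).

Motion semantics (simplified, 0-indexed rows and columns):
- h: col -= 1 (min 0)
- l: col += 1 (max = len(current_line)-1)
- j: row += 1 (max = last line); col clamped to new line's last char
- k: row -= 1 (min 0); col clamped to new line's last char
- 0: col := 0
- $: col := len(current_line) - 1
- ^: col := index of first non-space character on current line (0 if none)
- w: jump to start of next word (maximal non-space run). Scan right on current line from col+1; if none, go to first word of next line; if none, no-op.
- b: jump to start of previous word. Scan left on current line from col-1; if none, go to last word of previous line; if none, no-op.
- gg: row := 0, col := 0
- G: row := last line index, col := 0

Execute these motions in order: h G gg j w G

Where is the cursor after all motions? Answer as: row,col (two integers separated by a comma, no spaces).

After 1 (h): row=0 col=0 char='s'
After 2 (G): row=4 col=0 char='s'
After 3 (gg): row=0 col=0 char='s'
After 4 (j): row=1 col=0 char='w'
After 5 (w): row=1 col=5 char='c'
After 6 (G): row=4 col=0 char='s'

Answer: 4,0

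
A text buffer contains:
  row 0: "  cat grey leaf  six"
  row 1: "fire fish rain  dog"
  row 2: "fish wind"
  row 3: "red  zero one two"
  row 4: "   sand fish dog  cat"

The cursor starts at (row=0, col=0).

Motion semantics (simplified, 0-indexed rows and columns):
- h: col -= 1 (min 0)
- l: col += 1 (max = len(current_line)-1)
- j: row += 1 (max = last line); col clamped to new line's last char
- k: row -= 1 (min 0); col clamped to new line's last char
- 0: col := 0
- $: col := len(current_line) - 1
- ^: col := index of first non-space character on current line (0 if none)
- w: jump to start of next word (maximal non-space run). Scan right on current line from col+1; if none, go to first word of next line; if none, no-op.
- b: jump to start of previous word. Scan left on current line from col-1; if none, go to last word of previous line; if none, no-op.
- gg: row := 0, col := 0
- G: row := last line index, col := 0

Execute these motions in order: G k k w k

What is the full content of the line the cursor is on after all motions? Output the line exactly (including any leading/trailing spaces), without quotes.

Answer: fire fish rain  dog

Derivation:
After 1 (G): row=4 col=0 char='_'
After 2 (k): row=3 col=0 char='r'
After 3 (k): row=2 col=0 char='f'
After 4 (w): row=2 col=5 char='w'
After 5 (k): row=1 col=5 char='f'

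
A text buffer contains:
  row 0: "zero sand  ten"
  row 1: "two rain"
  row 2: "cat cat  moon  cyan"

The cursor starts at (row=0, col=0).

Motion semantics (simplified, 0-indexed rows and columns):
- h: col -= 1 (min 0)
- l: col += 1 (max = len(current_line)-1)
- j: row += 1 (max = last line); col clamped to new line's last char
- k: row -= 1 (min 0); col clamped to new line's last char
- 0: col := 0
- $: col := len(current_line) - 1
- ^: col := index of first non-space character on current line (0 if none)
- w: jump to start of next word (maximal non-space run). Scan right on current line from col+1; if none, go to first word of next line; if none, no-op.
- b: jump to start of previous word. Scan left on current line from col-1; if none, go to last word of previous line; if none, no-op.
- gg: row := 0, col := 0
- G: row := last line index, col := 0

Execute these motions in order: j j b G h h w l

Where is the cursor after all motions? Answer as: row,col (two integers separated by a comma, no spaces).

Answer: 2,5

Derivation:
After 1 (j): row=1 col=0 char='t'
After 2 (j): row=2 col=0 char='c'
After 3 (b): row=1 col=4 char='r'
After 4 (G): row=2 col=0 char='c'
After 5 (h): row=2 col=0 char='c'
After 6 (h): row=2 col=0 char='c'
After 7 (w): row=2 col=4 char='c'
After 8 (l): row=2 col=5 char='a'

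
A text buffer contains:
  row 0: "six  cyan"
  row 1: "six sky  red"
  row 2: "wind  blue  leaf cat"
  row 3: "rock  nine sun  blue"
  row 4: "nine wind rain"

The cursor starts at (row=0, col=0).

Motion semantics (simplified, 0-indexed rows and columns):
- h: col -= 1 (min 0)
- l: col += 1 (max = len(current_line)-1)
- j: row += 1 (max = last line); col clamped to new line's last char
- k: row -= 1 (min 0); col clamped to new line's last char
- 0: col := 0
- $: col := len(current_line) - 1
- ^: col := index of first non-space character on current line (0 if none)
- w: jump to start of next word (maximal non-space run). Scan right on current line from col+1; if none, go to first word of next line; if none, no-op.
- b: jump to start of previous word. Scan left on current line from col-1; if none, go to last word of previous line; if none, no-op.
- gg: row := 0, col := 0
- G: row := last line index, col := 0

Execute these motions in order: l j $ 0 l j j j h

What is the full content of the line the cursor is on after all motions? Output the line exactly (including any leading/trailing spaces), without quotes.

Answer: nine wind rain

Derivation:
After 1 (l): row=0 col=1 char='i'
After 2 (j): row=1 col=1 char='i'
After 3 ($): row=1 col=11 char='d'
After 4 (0): row=1 col=0 char='s'
After 5 (l): row=1 col=1 char='i'
After 6 (j): row=2 col=1 char='i'
After 7 (j): row=3 col=1 char='o'
After 8 (j): row=4 col=1 char='i'
After 9 (h): row=4 col=0 char='n'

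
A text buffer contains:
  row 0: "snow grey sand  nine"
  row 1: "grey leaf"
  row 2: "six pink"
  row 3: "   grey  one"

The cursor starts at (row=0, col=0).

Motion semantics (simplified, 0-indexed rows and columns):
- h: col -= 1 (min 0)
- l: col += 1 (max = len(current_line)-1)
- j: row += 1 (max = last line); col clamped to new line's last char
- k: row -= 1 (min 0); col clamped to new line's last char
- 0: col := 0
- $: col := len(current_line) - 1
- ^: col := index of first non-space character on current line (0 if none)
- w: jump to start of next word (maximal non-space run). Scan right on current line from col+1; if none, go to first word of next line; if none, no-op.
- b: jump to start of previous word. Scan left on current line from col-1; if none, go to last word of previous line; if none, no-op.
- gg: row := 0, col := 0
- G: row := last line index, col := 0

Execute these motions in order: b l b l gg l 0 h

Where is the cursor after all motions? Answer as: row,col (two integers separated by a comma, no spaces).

After 1 (b): row=0 col=0 char='s'
After 2 (l): row=0 col=1 char='n'
After 3 (b): row=0 col=0 char='s'
After 4 (l): row=0 col=1 char='n'
After 5 (gg): row=0 col=0 char='s'
After 6 (l): row=0 col=1 char='n'
After 7 (0): row=0 col=0 char='s'
After 8 (h): row=0 col=0 char='s'

Answer: 0,0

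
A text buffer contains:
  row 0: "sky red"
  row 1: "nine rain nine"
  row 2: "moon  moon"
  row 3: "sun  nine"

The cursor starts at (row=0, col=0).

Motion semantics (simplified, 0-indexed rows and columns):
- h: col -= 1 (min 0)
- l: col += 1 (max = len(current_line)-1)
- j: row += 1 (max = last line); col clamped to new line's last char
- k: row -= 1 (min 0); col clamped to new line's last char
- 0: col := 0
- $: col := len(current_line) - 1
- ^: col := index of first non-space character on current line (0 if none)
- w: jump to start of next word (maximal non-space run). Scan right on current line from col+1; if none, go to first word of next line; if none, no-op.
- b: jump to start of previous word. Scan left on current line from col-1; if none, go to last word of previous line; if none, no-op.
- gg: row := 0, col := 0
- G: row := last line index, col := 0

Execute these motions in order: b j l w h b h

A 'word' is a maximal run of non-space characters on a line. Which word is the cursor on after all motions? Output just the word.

After 1 (b): row=0 col=0 char='s'
After 2 (j): row=1 col=0 char='n'
After 3 (l): row=1 col=1 char='i'
After 4 (w): row=1 col=5 char='r'
After 5 (h): row=1 col=4 char='_'
After 6 (b): row=1 col=0 char='n'
After 7 (h): row=1 col=0 char='n'

Answer: nine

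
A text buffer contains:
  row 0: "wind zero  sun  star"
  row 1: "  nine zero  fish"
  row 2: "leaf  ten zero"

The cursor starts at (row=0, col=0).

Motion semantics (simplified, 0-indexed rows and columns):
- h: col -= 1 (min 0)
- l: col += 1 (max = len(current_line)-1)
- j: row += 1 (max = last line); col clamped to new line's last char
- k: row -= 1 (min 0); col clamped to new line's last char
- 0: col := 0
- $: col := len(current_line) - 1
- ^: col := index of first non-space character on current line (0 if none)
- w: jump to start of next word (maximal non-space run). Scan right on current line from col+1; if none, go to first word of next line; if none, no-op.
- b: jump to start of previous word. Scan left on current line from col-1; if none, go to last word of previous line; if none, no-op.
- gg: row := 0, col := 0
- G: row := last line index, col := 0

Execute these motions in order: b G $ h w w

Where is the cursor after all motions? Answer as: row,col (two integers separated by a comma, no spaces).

After 1 (b): row=0 col=0 char='w'
After 2 (G): row=2 col=0 char='l'
After 3 ($): row=2 col=13 char='o'
After 4 (h): row=2 col=12 char='r'
After 5 (w): row=2 col=12 char='r'
After 6 (w): row=2 col=12 char='r'

Answer: 2,12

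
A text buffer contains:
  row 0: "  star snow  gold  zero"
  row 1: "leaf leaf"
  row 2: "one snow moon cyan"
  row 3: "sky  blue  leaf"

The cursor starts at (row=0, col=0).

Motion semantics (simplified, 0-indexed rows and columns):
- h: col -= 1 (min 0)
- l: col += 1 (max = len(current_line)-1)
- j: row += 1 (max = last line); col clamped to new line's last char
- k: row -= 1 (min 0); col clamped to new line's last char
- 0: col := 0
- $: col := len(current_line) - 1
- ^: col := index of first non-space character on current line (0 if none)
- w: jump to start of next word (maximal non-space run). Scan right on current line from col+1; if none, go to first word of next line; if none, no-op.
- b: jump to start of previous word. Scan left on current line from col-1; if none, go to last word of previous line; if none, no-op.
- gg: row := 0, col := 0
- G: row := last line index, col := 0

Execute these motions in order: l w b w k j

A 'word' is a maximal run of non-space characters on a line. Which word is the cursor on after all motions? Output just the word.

Answer: leaf

Derivation:
After 1 (l): row=0 col=1 char='_'
After 2 (w): row=0 col=2 char='s'
After 3 (b): row=0 col=2 char='s'
After 4 (w): row=0 col=7 char='s'
After 5 (k): row=0 col=7 char='s'
After 6 (j): row=1 col=7 char='a'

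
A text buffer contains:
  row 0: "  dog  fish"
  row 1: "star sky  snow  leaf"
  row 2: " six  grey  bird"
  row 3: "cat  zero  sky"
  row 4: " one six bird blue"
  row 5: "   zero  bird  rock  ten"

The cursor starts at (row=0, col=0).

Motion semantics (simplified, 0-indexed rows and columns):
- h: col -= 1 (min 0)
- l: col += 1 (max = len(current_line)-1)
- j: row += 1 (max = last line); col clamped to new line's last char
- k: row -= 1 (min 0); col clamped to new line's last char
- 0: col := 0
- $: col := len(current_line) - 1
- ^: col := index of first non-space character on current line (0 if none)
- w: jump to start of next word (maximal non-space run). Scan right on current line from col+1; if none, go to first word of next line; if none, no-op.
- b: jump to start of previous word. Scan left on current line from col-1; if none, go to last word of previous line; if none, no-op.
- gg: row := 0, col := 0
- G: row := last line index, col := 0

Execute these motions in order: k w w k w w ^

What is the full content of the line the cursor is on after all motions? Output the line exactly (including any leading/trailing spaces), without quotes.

After 1 (k): row=0 col=0 char='_'
After 2 (w): row=0 col=2 char='d'
After 3 (w): row=0 col=7 char='f'
After 4 (k): row=0 col=7 char='f'
After 5 (w): row=1 col=0 char='s'
After 6 (w): row=1 col=5 char='s'
After 7 (^): row=1 col=0 char='s'

Answer: star sky  snow  leaf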